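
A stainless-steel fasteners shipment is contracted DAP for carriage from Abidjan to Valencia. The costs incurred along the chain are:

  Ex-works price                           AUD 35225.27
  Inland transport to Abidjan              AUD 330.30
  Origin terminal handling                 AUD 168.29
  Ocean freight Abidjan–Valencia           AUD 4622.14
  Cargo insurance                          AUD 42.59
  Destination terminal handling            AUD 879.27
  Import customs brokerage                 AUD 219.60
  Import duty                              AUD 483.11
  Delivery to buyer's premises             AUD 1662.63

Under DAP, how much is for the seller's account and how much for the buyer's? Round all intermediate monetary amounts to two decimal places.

DAP: the seller bears all costs to the named destination except import duty and clearance.
Seller's account: goods 35225.27 + inland to port 330.30 + origin terminal 168.29 + freight 4622.14 + insurance 42.59 + destination terminal 879.27 + delivery 1662.63 = 42930.49
Buyer's account: brokerage 219.60 + duty 483.11 = 702.71

Seller: AUD 42930.49; buyer: AUD 702.71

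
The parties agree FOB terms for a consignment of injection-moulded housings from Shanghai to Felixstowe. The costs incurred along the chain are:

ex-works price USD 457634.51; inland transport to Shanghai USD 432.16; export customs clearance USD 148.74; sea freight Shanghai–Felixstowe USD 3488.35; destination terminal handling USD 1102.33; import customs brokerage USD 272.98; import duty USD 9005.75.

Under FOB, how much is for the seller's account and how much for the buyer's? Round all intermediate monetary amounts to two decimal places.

FOB: the seller bears costs until goods are on board at the origin port; the buyer bears freight, insurance and all costs thereafter.
Seller's account: goods 457634.51 + inland to port 432.16 + export clearance 148.74 = 458215.41
Buyer's account: freight 3488.35 + destination terminal 1102.33 + brokerage 272.98 + duty 9005.75 = 13869.41

Seller: USD 458215.41; buyer: USD 13869.41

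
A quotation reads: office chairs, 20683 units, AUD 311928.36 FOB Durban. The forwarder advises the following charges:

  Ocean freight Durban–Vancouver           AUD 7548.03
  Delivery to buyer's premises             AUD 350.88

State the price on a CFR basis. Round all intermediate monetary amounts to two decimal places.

CFR price: AUD 319476.39

Not relevant to the conversion: delivery — on the buyer under both terms; not part of either seller's price.
From FOB to CFR, the seller additionally bears: freight.
CFR price = 311928.36 + 7548.03 = 319476.39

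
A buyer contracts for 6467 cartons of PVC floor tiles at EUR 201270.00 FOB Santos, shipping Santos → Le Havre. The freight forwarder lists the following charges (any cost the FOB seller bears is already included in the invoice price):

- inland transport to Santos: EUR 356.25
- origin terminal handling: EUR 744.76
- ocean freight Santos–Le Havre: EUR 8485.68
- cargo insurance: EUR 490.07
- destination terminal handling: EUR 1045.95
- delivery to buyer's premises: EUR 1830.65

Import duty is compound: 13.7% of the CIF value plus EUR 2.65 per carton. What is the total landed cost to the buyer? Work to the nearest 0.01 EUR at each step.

Total landed cost: EUR 259063.57

FOB: the seller bears costs until goods are on board at the origin port; the buyer bears freight, insurance and all costs thereafter.
Already in the invoice (seller's account under FOB): inland to port, origin terminal — exclude.
CIF value = FOB price + freight + insurance = 201270.00 + 8485.68 + 490.07 = 210245.75
Ad valorem component: 210245.75 × 13.7% = 28803.67
Specific component: 6467 × 2.65 = 17137.55
Import duty = 28803.67 + 17137.55 = 45941.22
Buyer bears: freight 8485.68 + insurance 490.07 + destination terminal 1045.95 + delivery 1830.65 + duty 45941.22 = 57793.57
Landed cost = invoice 201270.00 + 57793.57 = 259063.57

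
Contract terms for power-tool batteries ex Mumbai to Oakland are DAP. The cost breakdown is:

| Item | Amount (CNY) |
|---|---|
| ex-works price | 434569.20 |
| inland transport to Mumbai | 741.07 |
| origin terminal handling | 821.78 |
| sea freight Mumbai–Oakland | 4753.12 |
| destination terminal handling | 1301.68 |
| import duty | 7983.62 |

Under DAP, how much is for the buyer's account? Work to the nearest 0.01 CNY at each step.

DAP: the seller bears all costs to the named destination except import duty and clearance.
Seller's account: goods 434569.20 + inland to port 741.07 + origin terminal 821.78 + freight 4753.12 + destination terminal 1301.68 = 442186.85
Buyer's account: duty 7983.62 = 7983.62

Buyer's account: CNY 7983.62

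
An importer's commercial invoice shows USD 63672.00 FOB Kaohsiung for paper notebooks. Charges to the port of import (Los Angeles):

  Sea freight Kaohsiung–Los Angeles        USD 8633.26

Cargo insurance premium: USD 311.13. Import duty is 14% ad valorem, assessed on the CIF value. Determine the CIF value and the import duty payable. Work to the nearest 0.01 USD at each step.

CIF = FOB price + freight + insurance
CIF = 63672.00 + 8633.26 + 311.13 = 72616.39
Import duty = 72616.39 × 14% = 10166.29

CIF value: USD 72616.39; import duty: USD 10166.29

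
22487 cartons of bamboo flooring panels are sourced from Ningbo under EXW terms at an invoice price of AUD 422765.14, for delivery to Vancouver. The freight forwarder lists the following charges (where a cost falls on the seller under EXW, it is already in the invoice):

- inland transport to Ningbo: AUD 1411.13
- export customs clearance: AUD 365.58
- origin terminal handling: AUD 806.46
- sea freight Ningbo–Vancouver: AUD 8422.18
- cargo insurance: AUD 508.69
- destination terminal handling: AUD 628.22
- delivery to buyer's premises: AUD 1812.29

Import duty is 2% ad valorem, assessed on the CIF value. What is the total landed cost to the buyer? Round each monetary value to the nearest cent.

Total landed cost: AUD 445405.27

EXW: the seller makes goods available at their premises; the buyer bears all onward costs.
CIF value = EXW price + inland to port + export clearance + origin terminal + freight + insurance = 422765.14 + 1411.13 + 365.58 + 806.46 + 8422.18 + 508.69 = 434279.18
Import duty = 434279.18 × 2% = 8685.58
Buyer bears: inland to port 1411.13 + export clearance 365.58 + origin terminal 806.46 + freight 8422.18 + insurance 508.69 + destination terminal 628.22 + delivery 1812.29 + duty 8685.58 = 22640.13
Landed cost = invoice 422765.14 + 22640.13 = 445405.27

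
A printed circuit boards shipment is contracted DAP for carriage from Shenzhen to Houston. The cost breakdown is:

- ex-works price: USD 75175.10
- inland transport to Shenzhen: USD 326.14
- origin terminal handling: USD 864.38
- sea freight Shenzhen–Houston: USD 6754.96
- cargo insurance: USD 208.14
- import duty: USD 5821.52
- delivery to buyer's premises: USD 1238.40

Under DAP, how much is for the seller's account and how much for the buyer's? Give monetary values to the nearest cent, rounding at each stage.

DAP: the seller bears all costs to the named destination except import duty and clearance.
Seller's account: goods 75175.10 + inland to port 326.14 + origin terminal 864.38 + freight 6754.96 + insurance 208.14 + delivery 1238.40 = 84567.12
Buyer's account: duty 5821.52 = 5821.52

Seller: USD 84567.12; buyer: USD 5821.52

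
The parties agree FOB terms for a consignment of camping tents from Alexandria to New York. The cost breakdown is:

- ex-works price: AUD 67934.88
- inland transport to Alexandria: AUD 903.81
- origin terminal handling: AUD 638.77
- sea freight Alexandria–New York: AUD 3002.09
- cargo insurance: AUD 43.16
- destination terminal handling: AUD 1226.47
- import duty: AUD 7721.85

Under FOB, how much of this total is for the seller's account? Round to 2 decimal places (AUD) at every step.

Seller's account: AUD 69477.46

FOB: the seller bears costs until goods are on board at the origin port; the buyer bears freight, insurance and all costs thereafter.
Seller's account: goods 67934.88 + inland to port 903.81 + origin terminal 638.77 = 69477.46
Buyer's account: freight 3002.09 + insurance 43.16 + destination terminal 1226.47 + duty 7721.85 = 11993.57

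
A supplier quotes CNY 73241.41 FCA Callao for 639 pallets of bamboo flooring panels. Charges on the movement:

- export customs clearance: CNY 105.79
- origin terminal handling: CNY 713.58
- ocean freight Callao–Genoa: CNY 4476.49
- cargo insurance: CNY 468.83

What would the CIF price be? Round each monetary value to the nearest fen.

CIF price: CNY 78900.31

Not relevant to the conversion: export clearance — on the seller under both FCA and CIF; already in the FCA price and stays in the CIF price.
From FCA to CIF, the seller additionally bears: origin terminal, freight, insurance.
CIF price = 73241.41 + 713.58 + 4476.49 + 468.83 = 78900.31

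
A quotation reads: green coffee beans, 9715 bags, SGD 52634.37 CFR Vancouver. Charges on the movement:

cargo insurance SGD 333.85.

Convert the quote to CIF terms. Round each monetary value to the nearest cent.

From CFR to CIF, the seller additionally bears: insurance.
CIF price = 52634.37 + 333.85 = 52968.22

CIF price: SGD 52968.22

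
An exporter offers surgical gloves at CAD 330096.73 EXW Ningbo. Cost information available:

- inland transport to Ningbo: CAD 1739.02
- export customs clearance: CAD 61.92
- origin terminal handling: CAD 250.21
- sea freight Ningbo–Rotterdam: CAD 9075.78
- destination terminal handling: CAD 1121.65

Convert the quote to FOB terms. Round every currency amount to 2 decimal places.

Not relevant to the conversion: freight, destination terminal — on the buyer under both terms; not part of either seller's price.
From EXW to FOB, the seller additionally bears: inland to port, export clearance, origin terminal.
FOB price = 330096.73 + 1739.02 + 61.92 + 250.21 = 332147.88

FOB price: CAD 332147.88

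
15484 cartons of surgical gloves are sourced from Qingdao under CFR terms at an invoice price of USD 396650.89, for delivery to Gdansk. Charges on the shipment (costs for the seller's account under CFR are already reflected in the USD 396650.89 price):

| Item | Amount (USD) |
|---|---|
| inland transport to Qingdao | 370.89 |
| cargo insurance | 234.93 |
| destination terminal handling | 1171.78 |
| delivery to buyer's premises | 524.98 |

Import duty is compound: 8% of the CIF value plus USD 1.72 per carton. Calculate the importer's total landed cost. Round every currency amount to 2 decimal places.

Total landed cost: USD 456965.93

CFR: the seller pays costs through ocean freight to the destination port, but not insurance.
Already in the invoice (seller's account under CFR): inland to port — exclude.
CIF value = CFR price + insurance = 396650.89 + 234.93 = 396885.82
Ad valorem component: 396885.82 × 8% = 31750.87
Specific component: 15484 × 1.72 = 26632.48
Import duty = 31750.87 + 26632.48 = 58383.35
Buyer bears: insurance 234.93 + destination terminal 1171.78 + delivery 524.98 + duty 58383.35 = 60315.04
Landed cost = invoice 396650.89 + 60315.04 = 456965.93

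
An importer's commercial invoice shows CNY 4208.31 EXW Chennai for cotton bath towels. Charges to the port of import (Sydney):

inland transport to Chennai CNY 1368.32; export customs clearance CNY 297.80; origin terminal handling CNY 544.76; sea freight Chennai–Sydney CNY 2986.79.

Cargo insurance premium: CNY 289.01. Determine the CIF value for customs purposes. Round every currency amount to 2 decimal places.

CIF value: CNY 9694.99

CIF = EXW price + pre-shipment costs + freight + insurance
CIF = 4208.31 + 1368.32 + 297.80 + 544.76 + 2986.79 + 289.01 = 9694.99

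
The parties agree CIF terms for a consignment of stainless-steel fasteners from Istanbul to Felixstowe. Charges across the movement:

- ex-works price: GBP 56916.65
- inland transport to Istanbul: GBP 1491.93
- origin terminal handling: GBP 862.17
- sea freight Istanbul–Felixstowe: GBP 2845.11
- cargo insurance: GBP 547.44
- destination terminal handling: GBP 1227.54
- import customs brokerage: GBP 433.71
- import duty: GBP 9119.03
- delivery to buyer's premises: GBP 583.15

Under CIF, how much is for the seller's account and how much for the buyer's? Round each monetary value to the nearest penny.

CIF: the seller pays costs through ocean freight and marine insurance to the destination port.
Seller's account: goods 56916.65 + inland to port 1491.93 + origin terminal 862.17 + freight 2845.11 + insurance 547.44 = 62663.30
Buyer's account: destination terminal 1227.54 + brokerage 433.71 + duty 9119.03 + delivery 583.15 = 11363.43

Seller: GBP 62663.30; buyer: GBP 11363.43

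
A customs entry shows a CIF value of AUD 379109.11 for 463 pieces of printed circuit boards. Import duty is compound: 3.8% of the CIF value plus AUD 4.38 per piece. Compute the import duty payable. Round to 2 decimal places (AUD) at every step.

Import duty: AUD 16434.09

Ad valorem component: 379109.11 × 3.8% = 14406.15
Specific component: 463 × 4.38 = 2027.94
Import duty = 14406.15 + 2027.94 = 16434.09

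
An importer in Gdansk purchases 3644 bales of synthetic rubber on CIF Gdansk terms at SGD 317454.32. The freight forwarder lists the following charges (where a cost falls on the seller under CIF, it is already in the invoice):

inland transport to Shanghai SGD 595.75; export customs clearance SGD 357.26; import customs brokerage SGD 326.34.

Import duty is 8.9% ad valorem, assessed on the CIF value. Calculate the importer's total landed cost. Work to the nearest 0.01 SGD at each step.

CIF: the seller pays costs through ocean freight and marine insurance to the destination port.
Already in the invoice (seller's account under CIF): inland to port, export clearance — exclude.
The CIF price already equals the CIF value: 317454.32
Import duty = 317454.32 × 8.9% = 28253.43
Buyer bears: brokerage 326.34 + duty 28253.43 = 28579.77
Landed cost = invoice 317454.32 + 28579.77 = 346034.09

Total landed cost: SGD 346034.09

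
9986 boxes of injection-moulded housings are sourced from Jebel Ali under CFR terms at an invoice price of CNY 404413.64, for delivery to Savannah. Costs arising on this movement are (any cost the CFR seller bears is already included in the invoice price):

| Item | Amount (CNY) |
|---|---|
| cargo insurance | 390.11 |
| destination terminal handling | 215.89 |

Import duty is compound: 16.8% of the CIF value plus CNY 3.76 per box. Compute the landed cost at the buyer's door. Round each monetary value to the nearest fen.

CFR: the seller pays costs through ocean freight to the destination port, but not insurance.
CIF value = CFR price + insurance = 404413.64 + 390.11 = 404803.75
Ad valorem component: 404803.75 × 16.8% = 68007.03
Specific component: 9986 × 3.76 = 37547.36
Import duty = 68007.03 + 37547.36 = 105554.39
Buyer bears: insurance 390.11 + destination terminal 215.89 + duty 105554.39 = 106160.39
Landed cost = invoice 404413.64 + 106160.39 = 510574.03

Total landed cost: CNY 510574.03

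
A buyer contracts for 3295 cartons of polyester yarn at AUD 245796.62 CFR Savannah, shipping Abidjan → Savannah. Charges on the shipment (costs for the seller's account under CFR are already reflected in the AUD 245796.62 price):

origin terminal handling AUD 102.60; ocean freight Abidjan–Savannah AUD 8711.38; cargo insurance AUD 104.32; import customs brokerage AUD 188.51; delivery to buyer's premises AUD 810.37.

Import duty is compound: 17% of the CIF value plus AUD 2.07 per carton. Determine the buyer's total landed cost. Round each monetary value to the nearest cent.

CFR: the seller pays costs through ocean freight to the destination port, but not insurance.
Already in the invoice (seller's account under CFR): origin terminal, freight — exclude.
CIF value = CFR price + insurance = 245796.62 + 104.32 = 245900.94
Ad valorem component: 245900.94 × 17% = 41803.16
Specific component: 3295 × 2.07 = 6820.65
Import duty = 41803.16 + 6820.65 = 48623.81
Buyer bears: insurance 104.32 + brokerage 188.51 + delivery 810.37 + duty 48623.81 = 49727.01
Landed cost = invoice 245796.62 + 49727.01 = 295523.63

Total landed cost: AUD 295523.63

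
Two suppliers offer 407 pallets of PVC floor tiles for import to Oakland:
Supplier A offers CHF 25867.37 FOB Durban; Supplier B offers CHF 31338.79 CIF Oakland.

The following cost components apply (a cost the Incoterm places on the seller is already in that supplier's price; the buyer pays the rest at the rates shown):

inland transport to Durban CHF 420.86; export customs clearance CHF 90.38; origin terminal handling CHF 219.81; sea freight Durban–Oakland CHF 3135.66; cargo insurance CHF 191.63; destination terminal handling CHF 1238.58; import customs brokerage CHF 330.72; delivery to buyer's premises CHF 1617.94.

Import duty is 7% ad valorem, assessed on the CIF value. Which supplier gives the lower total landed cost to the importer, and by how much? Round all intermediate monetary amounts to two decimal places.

Supplier A is cheaper by CHF 2294.22

Supplier A (FOB):
CIF value = FOB price + freight + insurance = 25867.37 + 3135.66 + 191.63 = 29194.66
Import duty = 29194.66 × 7% = 2043.63
Buyer bears (A): 3135.66 + 191.63 + 1238.58 + 330.72 + 1617.94 = 6514.53
Landed cost (A) = invoice 25867.37 + 6514.53 + duty 2043.63 = 34425.53
Supplier B (CIF):
The CIF price already equals the CIF value: 31338.79
Import duty = 31338.79 × 7% = 2193.72
Buyer bears (B): 1238.58 + 330.72 + 1617.94 = 3187.24
Landed cost (B) = invoice 31338.79 + 3187.24 + duty 2193.72 = 36719.75
Difference = |34425.53 − 36719.75| = 2294.22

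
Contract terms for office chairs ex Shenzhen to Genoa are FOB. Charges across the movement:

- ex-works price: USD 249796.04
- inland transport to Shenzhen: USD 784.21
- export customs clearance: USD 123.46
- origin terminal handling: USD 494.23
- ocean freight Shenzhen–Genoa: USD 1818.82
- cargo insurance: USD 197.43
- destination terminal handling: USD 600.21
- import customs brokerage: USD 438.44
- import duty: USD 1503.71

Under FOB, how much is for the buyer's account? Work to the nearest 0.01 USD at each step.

Buyer's account: USD 4558.61

FOB: the seller bears costs until goods are on board at the origin port; the buyer bears freight, insurance and all costs thereafter.
Seller's account: goods 249796.04 + inland to port 784.21 + export clearance 123.46 + origin terminal 494.23 = 251197.94
Buyer's account: freight 1818.82 + insurance 197.43 + destination terminal 600.21 + brokerage 438.44 + duty 1503.71 = 4558.61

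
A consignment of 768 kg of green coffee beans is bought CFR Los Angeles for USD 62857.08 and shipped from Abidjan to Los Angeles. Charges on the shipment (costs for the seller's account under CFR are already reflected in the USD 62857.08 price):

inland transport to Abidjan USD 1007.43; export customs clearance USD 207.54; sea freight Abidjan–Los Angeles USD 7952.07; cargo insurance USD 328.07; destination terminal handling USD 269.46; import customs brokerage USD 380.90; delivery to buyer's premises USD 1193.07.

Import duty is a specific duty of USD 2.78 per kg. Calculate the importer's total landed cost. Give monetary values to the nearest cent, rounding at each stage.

CFR: the seller pays costs through ocean freight to the destination port, but not insurance.
Already in the invoice (seller's account under CFR): inland to port, export clearance, freight — exclude.
CIF value = CFR price + insurance = 62857.08 + 328.07 = 63185.15
Import duty = 768 × 2.78 = 2135.04
Buyer bears: insurance 328.07 + destination terminal 269.46 + brokerage 380.90 + delivery 1193.07 + duty 2135.04 = 4306.54
Landed cost = invoice 62857.08 + 4306.54 = 67163.62

Total landed cost: USD 67163.62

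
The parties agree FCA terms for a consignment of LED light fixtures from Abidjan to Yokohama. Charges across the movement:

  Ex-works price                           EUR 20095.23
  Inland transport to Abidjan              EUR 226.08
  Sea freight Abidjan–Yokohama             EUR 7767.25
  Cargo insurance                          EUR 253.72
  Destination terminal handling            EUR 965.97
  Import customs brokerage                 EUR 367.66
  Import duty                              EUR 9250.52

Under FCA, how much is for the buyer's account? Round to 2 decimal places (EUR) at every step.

Buyer's account: EUR 18605.12

FCA: the seller delivers export-cleared goods to the carrier; the buyer bears costs from that point.
Seller's account: goods 20095.23 + inland to port 226.08 = 20321.31
Buyer's account: freight 7767.25 + insurance 253.72 + destination terminal 965.97 + brokerage 367.66 + duty 9250.52 = 18605.12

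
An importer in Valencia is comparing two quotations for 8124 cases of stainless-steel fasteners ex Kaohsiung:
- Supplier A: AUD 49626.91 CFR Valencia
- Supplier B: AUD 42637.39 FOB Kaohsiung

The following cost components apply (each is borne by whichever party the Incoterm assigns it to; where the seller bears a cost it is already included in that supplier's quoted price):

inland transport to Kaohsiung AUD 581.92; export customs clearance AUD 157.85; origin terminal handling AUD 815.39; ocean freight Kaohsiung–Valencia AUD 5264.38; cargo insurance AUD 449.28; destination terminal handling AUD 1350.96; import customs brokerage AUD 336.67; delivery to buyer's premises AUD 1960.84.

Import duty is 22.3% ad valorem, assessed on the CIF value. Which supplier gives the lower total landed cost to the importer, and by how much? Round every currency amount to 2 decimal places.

Supplier B is cheaper by AUD 2109.85

Supplier A (CFR):
CIF value = CFR price + insurance = 49626.91 + 449.28 = 50076.19
Import duty = 50076.19 × 22.3% = 11166.99
Buyer bears (A): 449.28 + 1350.96 + 336.67 + 1960.84 = 4097.75
Landed cost (A) = invoice 49626.91 + 4097.75 + duty 11166.99 = 64891.65
Supplier B (FOB):
CIF value = FOB price + freight + insurance = 42637.39 + 5264.38 + 449.28 = 48351.05
Import duty = 48351.05 × 22.3% = 10782.28
Buyer bears (B): 5264.38 + 449.28 + 1350.96 + 336.67 + 1960.84 = 9362.13
Landed cost (B) = invoice 42637.39 + 9362.13 + duty 10782.28 = 62781.80
Difference = |64891.65 − 62781.80| = 2109.85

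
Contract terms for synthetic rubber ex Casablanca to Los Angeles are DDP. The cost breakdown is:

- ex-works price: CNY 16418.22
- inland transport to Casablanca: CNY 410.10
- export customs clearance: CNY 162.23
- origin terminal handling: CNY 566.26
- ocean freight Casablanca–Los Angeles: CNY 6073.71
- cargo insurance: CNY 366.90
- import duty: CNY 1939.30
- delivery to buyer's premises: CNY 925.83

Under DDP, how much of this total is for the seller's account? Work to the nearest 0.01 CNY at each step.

DDP: the seller bears all costs including import duty.
Seller's account: goods 16418.22 + inland to port 410.10 + export clearance 162.23 + origin terminal 566.26 + freight 6073.71 + insurance 366.90 + duty 1939.30 + delivery 925.83 = 26862.55
Buyer's account: 0.00

Seller's account: CNY 26862.55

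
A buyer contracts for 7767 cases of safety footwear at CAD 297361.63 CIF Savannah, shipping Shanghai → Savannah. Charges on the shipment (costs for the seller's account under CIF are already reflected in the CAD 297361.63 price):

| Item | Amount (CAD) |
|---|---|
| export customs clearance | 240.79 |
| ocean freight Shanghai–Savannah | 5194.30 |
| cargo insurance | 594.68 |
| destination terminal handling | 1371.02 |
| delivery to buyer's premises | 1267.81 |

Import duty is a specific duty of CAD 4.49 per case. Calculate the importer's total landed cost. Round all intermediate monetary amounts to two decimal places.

Total landed cost: CAD 334874.29

CIF: the seller pays costs through ocean freight and marine insurance to the destination port.
Already in the invoice (seller's account under CIF): export clearance, freight, insurance — exclude.
The CIF price already equals the CIF value: 297361.63
Import duty = 7767 × 4.49 = 34873.83
Buyer bears: destination terminal 1371.02 + delivery 1267.81 + duty 34873.83 = 37512.66
Landed cost = invoice 297361.63 + 37512.66 = 334874.29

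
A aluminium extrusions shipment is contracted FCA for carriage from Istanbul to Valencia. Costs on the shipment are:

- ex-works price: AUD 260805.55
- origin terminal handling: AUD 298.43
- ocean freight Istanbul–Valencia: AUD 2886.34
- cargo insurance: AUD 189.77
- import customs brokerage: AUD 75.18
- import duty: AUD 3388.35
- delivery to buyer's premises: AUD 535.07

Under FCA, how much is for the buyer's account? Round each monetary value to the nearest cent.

Buyer's account: AUD 7373.14

FCA: the seller delivers export-cleared goods to the carrier; the buyer bears costs from that point.
Seller's account: goods 260805.55 = 260805.55
Buyer's account: origin terminal 298.43 + freight 2886.34 + insurance 189.77 + brokerage 75.18 + duty 3388.35 + delivery 535.07 = 7373.14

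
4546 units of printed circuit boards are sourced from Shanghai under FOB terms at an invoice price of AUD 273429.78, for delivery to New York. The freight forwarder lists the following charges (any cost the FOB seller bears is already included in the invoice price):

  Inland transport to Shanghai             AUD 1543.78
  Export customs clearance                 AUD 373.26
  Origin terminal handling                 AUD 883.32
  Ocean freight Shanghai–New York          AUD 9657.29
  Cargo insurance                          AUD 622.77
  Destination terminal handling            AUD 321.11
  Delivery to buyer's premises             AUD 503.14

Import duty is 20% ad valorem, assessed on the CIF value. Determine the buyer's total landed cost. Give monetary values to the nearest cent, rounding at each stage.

Total landed cost: AUD 341276.06

FOB: the seller bears costs until goods are on board at the origin port; the buyer bears freight, insurance and all costs thereafter.
Already in the invoice (seller's account under FOB): inland to port, export clearance, origin terminal — exclude.
CIF value = FOB price + freight + insurance = 273429.78 + 9657.29 + 622.77 = 283709.84
Import duty = 283709.84 × 20% = 56741.97
Buyer bears: freight 9657.29 + insurance 622.77 + destination terminal 321.11 + delivery 503.14 + duty 56741.97 = 67846.28
Landed cost = invoice 273429.78 + 67846.28 = 341276.06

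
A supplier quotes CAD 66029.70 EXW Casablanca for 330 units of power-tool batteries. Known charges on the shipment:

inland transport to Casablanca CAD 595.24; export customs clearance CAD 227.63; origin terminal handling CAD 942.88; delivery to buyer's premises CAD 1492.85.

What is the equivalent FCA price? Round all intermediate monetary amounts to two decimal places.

FCA price: CAD 66852.57

Not relevant to the conversion: origin terminal, delivery — on the buyer under both terms; not part of either seller's price.
From EXW to FCA, the seller additionally bears: inland to port, export clearance.
FCA price = 66029.70 + 595.24 + 227.63 = 66852.57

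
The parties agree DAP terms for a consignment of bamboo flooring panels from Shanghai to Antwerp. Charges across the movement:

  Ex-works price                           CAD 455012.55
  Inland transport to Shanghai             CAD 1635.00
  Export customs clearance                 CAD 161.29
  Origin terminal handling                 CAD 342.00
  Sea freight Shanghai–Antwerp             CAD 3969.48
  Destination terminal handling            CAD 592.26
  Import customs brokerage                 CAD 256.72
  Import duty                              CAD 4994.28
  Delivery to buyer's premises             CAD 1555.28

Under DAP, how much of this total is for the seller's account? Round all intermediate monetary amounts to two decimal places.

DAP: the seller bears all costs to the named destination except import duty and clearance.
Seller's account: goods 455012.55 + inland to port 1635.00 + export clearance 161.29 + origin terminal 342.00 + freight 3969.48 + destination terminal 592.26 + delivery 1555.28 = 463267.86
Buyer's account: brokerage 256.72 + duty 4994.28 = 5251.00

Seller's account: CAD 463267.86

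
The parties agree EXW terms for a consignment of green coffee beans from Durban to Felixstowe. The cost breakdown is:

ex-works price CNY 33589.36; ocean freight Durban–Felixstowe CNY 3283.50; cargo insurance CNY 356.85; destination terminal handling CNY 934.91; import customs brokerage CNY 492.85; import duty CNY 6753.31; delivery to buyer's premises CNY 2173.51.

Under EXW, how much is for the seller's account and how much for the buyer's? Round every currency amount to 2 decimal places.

EXW: the seller makes goods available at their premises; the buyer bears all onward costs.
Seller's account: goods 33589.36 = 33589.36
Buyer's account: freight 3283.50 + insurance 356.85 + destination terminal 934.91 + brokerage 492.85 + duty 6753.31 + delivery 2173.51 = 13994.93

Seller: CNY 33589.36; buyer: CNY 13994.93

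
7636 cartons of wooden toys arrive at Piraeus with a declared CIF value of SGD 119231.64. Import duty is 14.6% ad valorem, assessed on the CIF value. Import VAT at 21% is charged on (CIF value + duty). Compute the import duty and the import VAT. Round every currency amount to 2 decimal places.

Import duty: SGD 17407.82; import VAT: SGD 28694.29

Import duty = 119231.64 × 14.6% = 17407.82
VAT base = CIF + duty = 119231.64 + 17407.82 = 136639.46
Import VAT = 136639.46 × 21% = 28694.29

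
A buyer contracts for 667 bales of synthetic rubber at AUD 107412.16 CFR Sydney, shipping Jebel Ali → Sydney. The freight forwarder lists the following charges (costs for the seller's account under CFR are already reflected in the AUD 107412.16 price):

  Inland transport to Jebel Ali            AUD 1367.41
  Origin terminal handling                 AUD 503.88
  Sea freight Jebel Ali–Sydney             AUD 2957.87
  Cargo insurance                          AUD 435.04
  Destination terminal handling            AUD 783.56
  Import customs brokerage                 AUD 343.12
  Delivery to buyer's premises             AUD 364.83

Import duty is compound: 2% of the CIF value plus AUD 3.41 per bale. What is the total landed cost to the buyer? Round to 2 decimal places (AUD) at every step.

Total landed cost: AUD 113770.12

CFR: the seller pays costs through ocean freight to the destination port, but not insurance.
Already in the invoice (seller's account under CFR): inland to port, origin terminal, freight — exclude.
CIF value = CFR price + insurance = 107412.16 + 435.04 = 107847.20
Ad valorem component: 107847.20 × 2% = 2156.94
Specific component: 667 × 3.41 = 2274.47
Import duty = 2156.94 + 2274.47 = 4431.41
Buyer bears: insurance 435.04 + destination terminal 783.56 + brokerage 343.12 + delivery 364.83 + duty 4431.41 = 6357.96
Landed cost = invoice 107412.16 + 6357.96 = 113770.12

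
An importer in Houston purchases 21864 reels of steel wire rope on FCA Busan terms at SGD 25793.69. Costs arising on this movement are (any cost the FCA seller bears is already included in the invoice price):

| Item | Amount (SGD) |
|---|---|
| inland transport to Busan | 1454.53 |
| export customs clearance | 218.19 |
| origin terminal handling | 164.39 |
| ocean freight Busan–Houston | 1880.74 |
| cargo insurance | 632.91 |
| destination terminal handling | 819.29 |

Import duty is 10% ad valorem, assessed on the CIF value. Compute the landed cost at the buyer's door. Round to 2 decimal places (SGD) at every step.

Total landed cost: SGD 32138.19

FCA: the seller delivers export-cleared goods to the carrier; the buyer bears costs from that point.
Already in the invoice (seller's account under FCA): inland to port, export clearance — exclude.
CIF value = FCA price + origin terminal + freight + insurance = 25793.69 + 164.39 + 1880.74 + 632.91 = 28471.73
Import duty = 28471.73 × 10% = 2847.17
Buyer bears: origin terminal 164.39 + freight 1880.74 + insurance 632.91 + destination terminal 819.29 + duty 2847.17 = 6344.50
Landed cost = invoice 25793.69 + 6344.50 = 32138.19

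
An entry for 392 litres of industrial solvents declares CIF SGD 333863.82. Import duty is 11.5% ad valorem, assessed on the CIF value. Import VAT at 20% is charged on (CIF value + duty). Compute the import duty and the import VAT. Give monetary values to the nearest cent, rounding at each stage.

Import duty = 333863.82 × 11.5% = 38394.34
VAT base = CIF + duty = 333863.82 + 38394.34 = 372258.16
Import VAT = 372258.16 × 20% = 74451.63

Import duty: SGD 38394.34; import VAT: SGD 74451.63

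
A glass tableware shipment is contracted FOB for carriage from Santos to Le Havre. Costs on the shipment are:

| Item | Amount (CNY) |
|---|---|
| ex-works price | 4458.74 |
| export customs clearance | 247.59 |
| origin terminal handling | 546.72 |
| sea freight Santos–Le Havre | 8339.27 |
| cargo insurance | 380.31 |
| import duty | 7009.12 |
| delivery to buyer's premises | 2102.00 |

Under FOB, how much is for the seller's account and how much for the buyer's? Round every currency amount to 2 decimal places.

FOB: the seller bears costs until goods are on board at the origin port; the buyer bears freight, insurance and all costs thereafter.
Seller's account: goods 4458.74 + export clearance 247.59 + origin terminal 546.72 = 5253.05
Buyer's account: freight 8339.27 + insurance 380.31 + duty 7009.12 + delivery 2102.00 = 17830.70

Seller: CNY 5253.05; buyer: CNY 17830.70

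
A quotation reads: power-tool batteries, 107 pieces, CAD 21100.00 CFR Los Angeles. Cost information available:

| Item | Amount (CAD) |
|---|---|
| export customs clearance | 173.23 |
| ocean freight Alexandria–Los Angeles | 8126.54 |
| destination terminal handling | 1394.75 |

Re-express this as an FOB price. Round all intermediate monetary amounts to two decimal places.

Not relevant to the conversion: export clearance — on the seller under both CFR and FOB; already in the CFR price and stays in the FOB price. destination terminal — on the buyer under both terms; not part of either seller's price.
From CFR to FOB, the seller no longer bears: freight.
FOB price = 21100.00 − 8126.54 = 12973.46

FOB price: CAD 12973.46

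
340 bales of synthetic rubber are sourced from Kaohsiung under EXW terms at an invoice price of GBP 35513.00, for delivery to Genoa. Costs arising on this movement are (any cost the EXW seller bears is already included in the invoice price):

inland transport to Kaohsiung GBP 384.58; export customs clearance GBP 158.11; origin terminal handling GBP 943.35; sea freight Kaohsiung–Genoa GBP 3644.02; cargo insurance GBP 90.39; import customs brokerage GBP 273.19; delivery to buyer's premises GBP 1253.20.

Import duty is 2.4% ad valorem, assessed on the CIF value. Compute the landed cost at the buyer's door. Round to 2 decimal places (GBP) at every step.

EXW: the seller makes goods available at their premises; the buyer bears all onward costs.
CIF value = EXW price + inland to port + export clearance + origin terminal + freight + insurance = 35513.00 + 384.58 + 158.11 + 943.35 + 3644.02 + 90.39 = 40733.45
Import duty = 40733.45 × 2.4% = 977.60
Buyer bears: inland to port 384.58 + export clearance 158.11 + origin terminal 943.35 + freight 3644.02 + insurance 90.39 + brokerage 273.19 + delivery 1253.20 + duty 977.60 = 7724.44
Landed cost = invoice 35513.00 + 7724.44 = 43237.44

Total landed cost: GBP 43237.44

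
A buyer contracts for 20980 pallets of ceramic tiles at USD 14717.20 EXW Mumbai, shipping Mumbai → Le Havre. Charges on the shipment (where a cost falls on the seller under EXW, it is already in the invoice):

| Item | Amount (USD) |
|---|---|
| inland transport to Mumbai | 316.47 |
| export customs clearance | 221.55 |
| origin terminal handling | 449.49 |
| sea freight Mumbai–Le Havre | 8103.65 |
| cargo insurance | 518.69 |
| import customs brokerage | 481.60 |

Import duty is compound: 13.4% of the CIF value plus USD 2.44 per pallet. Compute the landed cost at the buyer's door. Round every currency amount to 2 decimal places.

Total landed cost: USD 79259.67

EXW: the seller makes goods available at their premises; the buyer bears all onward costs.
CIF value = EXW price + inland to port + export clearance + origin terminal + freight + insurance = 14717.20 + 316.47 + 221.55 + 449.49 + 8103.65 + 518.69 = 24327.05
Ad valorem component: 24327.05 × 13.4% = 3259.82
Specific component: 20980 × 2.44 = 51191.20
Import duty = 3259.82 + 51191.20 = 54451.02
Buyer bears: inland to port 316.47 + export clearance 221.55 + origin terminal 449.49 + freight 8103.65 + insurance 518.69 + brokerage 481.60 + duty 54451.02 = 64542.47
Landed cost = invoice 14717.20 + 64542.47 = 79259.67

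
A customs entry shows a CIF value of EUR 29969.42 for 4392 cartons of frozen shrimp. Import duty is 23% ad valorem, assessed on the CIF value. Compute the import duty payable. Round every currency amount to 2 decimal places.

Import duty = 29969.42 × 23% = 6892.97

Import duty: EUR 6892.97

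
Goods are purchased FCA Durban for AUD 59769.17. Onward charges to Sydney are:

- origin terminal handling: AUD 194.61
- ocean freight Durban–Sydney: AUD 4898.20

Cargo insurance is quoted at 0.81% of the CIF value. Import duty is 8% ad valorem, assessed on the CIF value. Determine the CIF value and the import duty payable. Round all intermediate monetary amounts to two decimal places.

CIF value: AUD 65391.65; import duty: AUD 5231.33

Let C be the CIF value. C = FCA price + pre-shipment costs + freight + 0.81% × C
C − 0.81% × C = 59769.17 + 194.61 + 4898.20
0.9919 × C = 64861.98
C = 64861.98 / 0.9919 = 65391.65
Insurance premium = 0.81% × 65391.65 = 529.67
Import duty = 65391.65 × 8% = 5231.33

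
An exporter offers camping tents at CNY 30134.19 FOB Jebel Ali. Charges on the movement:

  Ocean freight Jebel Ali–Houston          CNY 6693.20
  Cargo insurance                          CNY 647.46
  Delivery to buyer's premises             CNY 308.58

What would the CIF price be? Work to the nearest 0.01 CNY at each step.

CIF price: CNY 37474.85

Not relevant to the conversion: delivery — on the buyer under both terms; not part of either seller's price.
From FOB to CIF, the seller additionally bears: freight, insurance.
CIF price = 30134.19 + 6693.20 + 647.46 = 37474.85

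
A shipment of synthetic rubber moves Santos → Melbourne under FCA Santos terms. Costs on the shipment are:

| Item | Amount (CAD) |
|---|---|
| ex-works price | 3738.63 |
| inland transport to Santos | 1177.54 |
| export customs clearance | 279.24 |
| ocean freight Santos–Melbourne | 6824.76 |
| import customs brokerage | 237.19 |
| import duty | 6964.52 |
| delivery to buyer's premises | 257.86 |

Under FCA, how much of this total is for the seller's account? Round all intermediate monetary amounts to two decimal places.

FCA: the seller delivers export-cleared goods to the carrier; the buyer bears costs from that point.
Seller's account: goods 3738.63 + inland to port 1177.54 + export clearance 279.24 = 5195.41
Buyer's account: freight 6824.76 + brokerage 237.19 + duty 6964.52 + delivery 257.86 = 14284.33

Seller's account: CAD 5195.41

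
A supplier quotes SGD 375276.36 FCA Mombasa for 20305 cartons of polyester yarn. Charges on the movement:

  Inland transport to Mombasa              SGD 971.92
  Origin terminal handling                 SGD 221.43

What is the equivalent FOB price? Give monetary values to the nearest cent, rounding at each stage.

FOB price: SGD 375497.79

Not relevant to the conversion: inland to port — on the seller under both FCA and FOB; already in the FCA price and stays in the FOB price.
From FCA to FOB, the seller additionally bears: origin terminal.
FOB price = 375276.36 + 221.43 = 375497.79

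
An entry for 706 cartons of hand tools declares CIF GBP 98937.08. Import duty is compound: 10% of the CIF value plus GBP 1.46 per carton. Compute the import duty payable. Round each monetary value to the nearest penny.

Import duty: GBP 10924.47

Ad valorem component: 98937.08 × 10% = 9893.71
Specific component: 706 × 1.46 = 1030.76
Import duty = 9893.71 + 1030.76 = 10924.47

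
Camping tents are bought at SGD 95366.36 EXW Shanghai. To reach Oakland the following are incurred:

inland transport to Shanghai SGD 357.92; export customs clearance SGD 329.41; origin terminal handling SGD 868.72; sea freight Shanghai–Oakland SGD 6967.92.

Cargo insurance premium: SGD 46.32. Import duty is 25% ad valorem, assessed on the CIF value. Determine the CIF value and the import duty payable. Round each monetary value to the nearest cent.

CIF value: SGD 103936.65; import duty: SGD 25984.16

CIF = EXW price + pre-shipment costs + freight + insurance
CIF = 95366.36 + 357.92 + 329.41 + 868.72 + 6967.92 + 46.32 = 103936.65
Import duty = 103936.65 × 25% = 25984.16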